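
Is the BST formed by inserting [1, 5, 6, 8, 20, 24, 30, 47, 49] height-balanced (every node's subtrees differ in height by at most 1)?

Tree (level-order array): [1, None, 5, None, 6, None, 8, None, 20, None, 24, None, 30, None, 47, None, 49]
Definition: a tree is height-balanced if, at every node, |h(left) - h(right)| <= 1 (empty subtree has height -1).
Bottom-up per-node check:
  node 49: h_left=-1, h_right=-1, diff=0 [OK], height=0
  node 47: h_left=-1, h_right=0, diff=1 [OK], height=1
  node 30: h_left=-1, h_right=1, diff=2 [FAIL (|-1-1|=2 > 1)], height=2
  node 24: h_left=-1, h_right=2, diff=3 [FAIL (|-1-2|=3 > 1)], height=3
  node 20: h_left=-1, h_right=3, diff=4 [FAIL (|-1-3|=4 > 1)], height=4
  node 8: h_left=-1, h_right=4, diff=5 [FAIL (|-1-4|=5 > 1)], height=5
  node 6: h_left=-1, h_right=5, diff=6 [FAIL (|-1-5|=6 > 1)], height=6
  node 5: h_left=-1, h_right=6, diff=7 [FAIL (|-1-6|=7 > 1)], height=7
  node 1: h_left=-1, h_right=7, diff=8 [FAIL (|-1-7|=8 > 1)], height=8
Node 30 violates the condition: |-1 - 1| = 2 > 1.
Result: Not balanced


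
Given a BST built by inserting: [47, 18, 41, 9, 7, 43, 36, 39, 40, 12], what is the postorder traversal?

Tree insertion order: [47, 18, 41, 9, 7, 43, 36, 39, 40, 12]
Tree (level-order array): [47, 18, None, 9, 41, 7, 12, 36, 43, None, None, None, None, None, 39, None, None, None, 40]
Postorder traversal: [7, 12, 9, 40, 39, 36, 43, 41, 18, 47]


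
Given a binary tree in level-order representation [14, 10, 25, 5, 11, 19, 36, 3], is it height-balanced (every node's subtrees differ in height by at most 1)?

Tree (level-order array): [14, 10, 25, 5, 11, 19, 36, 3]
Definition: a tree is height-balanced if, at every node, |h(left) - h(right)| <= 1 (empty subtree has height -1).
Bottom-up per-node check:
  node 3: h_left=-1, h_right=-1, diff=0 [OK], height=0
  node 5: h_left=0, h_right=-1, diff=1 [OK], height=1
  node 11: h_left=-1, h_right=-1, diff=0 [OK], height=0
  node 10: h_left=1, h_right=0, diff=1 [OK], height=2
  node 19: h_left=-1, h_right=-1, diff=0 [OK], height=0
  node 36: h_left=-1, h_right=-1, diff=0 [OK], height=0
  node 25: h_left=0, h_right=0, diff=0 [OK], height=1
  node 14: h_left=2, h_right=1, diff=1 [OK], height=3
All nodes satisfy the balance condition.
Result: Balanced


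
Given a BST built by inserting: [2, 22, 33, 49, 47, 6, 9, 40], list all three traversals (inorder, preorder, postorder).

Tree insertion order: [2, 22, 33, 49, 47, 6, 9, 40]
Tree (level-order array): [2, None, 22, 6, 33, None, 9, None, 49, None, None, 47, None, 40]
Inorder (L, root, R): [2, 6, 9, 22, 33, 40, 47, 49]
Preorder (root, L, R): [2, 22, 6, 9, 33, 49, 47, 40]
Postorder (L, R, root): [9, 6, 40, 47, 49, 33, 22, 2]


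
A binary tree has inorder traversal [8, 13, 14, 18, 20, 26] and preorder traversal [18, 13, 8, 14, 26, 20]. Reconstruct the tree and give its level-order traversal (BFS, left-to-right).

Inorder:  [8, 13, 14, 18, 20, 26]
Preorder: [18, 13, 8, 14, 26, 20]
Algorithm: preorder visits root first, so consume preorder in order;
for each root, split the current inorder slice at that value into
left-subtree inorder and right-subtree inorder, then recurse.
Recursive splits:
  root=18; inorder splits into left=[8, 13, 14], right=[20, 26]
  root=13; inorder splits into left=[8], right=[14]
  root=8; inorder splits into left=[], right=[]
  root=14; inorder splits into left=[], right=[]
  root=26; inorder splits into left=[20], right=[]
  root=20; inorder splits into left=[], right=[]
Reconstructed level-order: [18, 13, 26, 8, 14, 20]


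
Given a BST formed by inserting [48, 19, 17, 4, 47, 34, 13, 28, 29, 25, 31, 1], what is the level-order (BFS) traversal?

Tree insertion order: [48, 19, 17, 4, 47, 34, 13, 28, 29, 25, 31, 1]
Tree (level-order array): [48, 19, None, 17, 47, 4, None, 34, None, 1, 13, 28, None, None, None, None, None, 25, 29, None, None, None, 31]
BFS from the root, enqueuing left then right child of each popped node:
  queue [48] -> pop 48, enqueue [19], visited so far: [48]
  queue [19] -> pop 19, enqueue [17, 47], visited so far: [48, 19]
  queue [17, 47] -> pop 17, enqueue [4], visited so far: [48, 19, 17]
  queue [47, 4] -> pop 47, enqueue [34], visited so far: [48, 19, 17, 47]
  queue [4, 34] -> pop 4, enqueue [1, 13], visited so far: [48, 19, 17, 47, 4]
  queue [34, 1, 13] -> pop 34, enqueue [28], visited so far: [48, 19, 17, 47, 4, 34]
  queue [1, 13, 28] -> pop 1, enqueue [none], visited so far: [48, 19, 17, 47, 4, 34, 1]
  queue [13, 28] -> pop 13, enqueue [none], visited so far: [48, 19, 17, 47, 4, 34, 1, 13]
  queue [28] -> pop 28, enqueue [25, 29], visited so far: [48, 19, 17, 47, 4, 34, 1, 13, 28]
  queue [25, 29] -> pop 25, enqueue [none], visited so far: [48, 19, 17, 47, 4, 34, 1, 13, 28, 25]
  queue [29] -> pop 29, enqueue [31], visited so far: [48, 19, 17, 47, 4, 34, 1, 13, 28, 25, 29]
  queue [31] -> pop 31, enqueue [none], visited so far: [48, 19, 17, 47, 4, 34, 1, 13, 28, 25, 29, 31]
Result: [48, 19, 17, 47, 4, 34, 1, 13, 28, 25, 29, 31]


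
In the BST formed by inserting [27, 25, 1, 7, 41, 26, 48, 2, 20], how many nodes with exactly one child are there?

Tree built from: [27, 25, 1, 7, 41, 26, 48, 2, 20]
Tree (level-order array): [27, 25, 41, 1, 26, None, 48, None, 7, None, None, None, None, 2, 20]
Rule: These are nodes with exactly 1 non-null child.
Per-node child counts:
  node 27: 2 child(ren)
  node 25: 2 child(ren)
  node 1: 1 child(ren)
  node 7: 2 child(ren)
  node 2: 0 child(ren)
  node 20: 0 child(ren)
  node 26: 0 child(ren)
  node 41: 1 child(ren)
  node 48: 0 child(ren)
Matching nodes: [1, 41]
Count of nodes with exactly one child: 2


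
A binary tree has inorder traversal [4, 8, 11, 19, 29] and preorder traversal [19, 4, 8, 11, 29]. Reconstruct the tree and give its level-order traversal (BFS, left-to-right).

Inorder:  [4, 8, 11, 19, 29]
Preorder: [19, 4, 8, 11, 29]
Algorithm: preorder visits root first, so consume preorder in order;
for each root, split the current inorder slice at that value into
left-subtree inorder and right-subtree inorder, then recurse.
Recursive splits:
  root=19; inorder splits into left=[4, 8, 11], right=[29]
  root=4; inorder splits into left=[], right=[8, 11]
  root=8; inorder splits into left=[], right=[11]
  root=11; inorder splits into left=[], right=[]
  root=29; inorder splits into left=[], right=[]
Reconstructed level-order: [19, 4, 29, 8, 11]


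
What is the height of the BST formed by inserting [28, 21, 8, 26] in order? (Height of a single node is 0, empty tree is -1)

Insertion order: [28, 21, 8, 26]
Tree (level-order array): [28, 21, None, 8, 26]
Compute height bottom-up (empty subtree = -1):
  height(8) = 1 + max(-1, -1) = 0
  height(26) = 1 + max(-1, -1) = 0
  height(21) = 1 + max(0, 0) = 1
  height(28) = 1 + max(1, -1) = 2
Height = 2


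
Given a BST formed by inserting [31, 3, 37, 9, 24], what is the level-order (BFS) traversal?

Tree insertion order: [31, 3, 37, 9, 24]
Tree (level-order array): [31, 3, 37, None, 9, None, None, None, 24]
BFS from the root, enqueuing left then right child of each popped node:
  queue [31] -> pop 31, enqueue [3, 37], visited so far: [31]
  queue [3, 37] -> pop 3, enqueue [9], visited so far: [31, 3]
  queue [37, 9] -> pop 37, enqueue [none], visited so far: [31, 3, 37]
  queue [9] -> pop 9, enqueue [24], visited so far: [31, 3, 37, 9]
  queue [24] -> pop 24, enqueue [none], visited so far: [31, 3, 37, 9, 24]
Result: [31, 3, 37, 9, 24]


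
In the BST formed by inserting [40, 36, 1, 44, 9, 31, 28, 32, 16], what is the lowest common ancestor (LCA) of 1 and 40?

Tree insertion order: [40, 36, 1, 44, 9, 31, 28, 32, 16]
Tree (level-order array): [40, 36, 44, 1, None, None, None, None, 9, None, 31, 28, 32, 16]
In a BST, the LCA of p=1, q=40 is the first node v on the
root-to-leaf path with p <= v <= q (go left if both < v, right if both > v).
Walk from root:
  at 40: 1 <= 40 <= 40, this is the LCA
LCA = 40


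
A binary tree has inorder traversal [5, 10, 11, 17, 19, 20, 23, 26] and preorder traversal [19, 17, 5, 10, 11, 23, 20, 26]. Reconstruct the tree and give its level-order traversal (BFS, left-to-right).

Inorder:  [5, 10, 11, 17, 19, 20, 23, 26]
Preorder: [19, 17, 5, 10, 11, 23, 20, 26]
Algorithm: preorder visits root first, so consume preorder in order;
for each root, split the current inorder slice at that value into
left-subtree inorder and right-subtree inorder, then recurse.
Recursive splits:
  root=19; inorder splits into left=[5, 10, 11, 17], right=[20, 23, 26]
  root=17; inorder splits into left=[5, 10, 11], right=[]
  root=5; inorder splits into left=[], right=[10, 11]
  root=10; inorder splits into left=[], right=[11]
  root=11; inorder splits into left=[], right=[]
  root=23; inorder splits into left=[20], right=[26]
  root=20; inorder splits into left=[], right=[]
  root=26; inorder splits into left=[], right=[]
Reconstructed level-order: [19, 17, 23, 5, 20, 26, 10, 11]


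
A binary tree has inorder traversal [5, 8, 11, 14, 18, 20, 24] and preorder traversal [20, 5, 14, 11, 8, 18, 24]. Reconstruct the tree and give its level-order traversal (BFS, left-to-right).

Inorder:  [5, 8, 11, 14, 18, 20, 24]
Preorder: [20, 5, 14, 11, 8, 18, 24]
Algorithm: preorder visits root first, so consume preorder in order;
for each root, split the current inorder slice at that value into
left-subtree inorder and right-subtree inorder, then recurse.
Recursive splits:
  root=20; inorder splits into left=[5, 8, 11, 14, 18], right=[24]
  root=5; inorder splits into left=[], right=[8, 11, 14, 18]
  root=14; inorder splits into left=[8, 11], right=[18]
  root=11; inorder splits into left=[8], right=[]
  root=8; inorder splits into left=[], right=[]
  root=18; inorder splits into left=[], right=[]
  root=24; inorder splits into left=[], right=[]
Reconstructed level-order: [20, 5, 24, 14, 11, 18, 8]


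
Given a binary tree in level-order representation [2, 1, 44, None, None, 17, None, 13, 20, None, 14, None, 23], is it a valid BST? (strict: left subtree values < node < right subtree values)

Level-order array: [2, 1, 44, None, None, 17, None, 13, 20, None, 14, None, 23]
Validate using subtree bounds (lo, hi): at each node, require lo < value < hi,
then recurse left with hi=value and right with lo=value.
Preorder trace (stopping at first violation):
  at node 2 with bounds (-inf, +inf): OK
  at node 1 with bounds (-inf, 2): OK
  at node 44 with bounds (2, +inf): OK
  at node 17 with bounds (2, 44): OK
  at node 13 with bounds (2, 17): OK
  at node 14 with bounds (13, 17): OK
  at node 20 with bounds (17, 44): OK
  at node 23 with bounds (20, 44): OK
No violation found at any node.
Result: Valid BST


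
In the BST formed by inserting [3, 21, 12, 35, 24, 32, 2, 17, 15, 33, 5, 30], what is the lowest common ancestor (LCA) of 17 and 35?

Tree insertion order: [3, 21, 12, 35, 24, 32, 2, 17, 15, 33, 5, 30]
Tree (level-order array): [3, 2, 21, None, None, 12, 35, 5, 17, 24, None, None, None, 15, None, None, 32, None, None, 30, 33]
In a BST, the LCA of p=17, q=35 is the first node v on the
root-to-leaf path with p <= v <= q (go left if both < v, right if both > v).
Walk from root:
  at 3: both 17 and 35 > 3, go right
  at 21: 17 <= 21 <= 35, this is the LCA
LCA = 21


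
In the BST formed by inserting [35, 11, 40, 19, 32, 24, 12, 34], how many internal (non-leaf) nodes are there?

Tree built from: [35, 11, 40, 19, 32, 24, 12, 34]
Tree (level-order array): [35, 11, 40, None, 19, None, None, 12, 32, None, None, 24, 34]
Rule: An internal node has at least one child.
Per-node child counts:
  node 35: 2 child(ren)
  node 11: 1 child(ren)
  node 19: 2 child(ren)
  node 12: 0 child(ren)
  node 32: 2 child(ren)
  node 24: 0 child(ren)
  node 34: 0 child(ren)
  node 40: 0 child(ren)
Matching nodes: [35, 11, 19, 32]
Count of internal (non-leaf) nodes: 4


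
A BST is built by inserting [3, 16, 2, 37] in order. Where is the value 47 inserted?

Starting tree (level order): [3, 2, 16, None, None, None, 37]
Insertion path: 3 -> 16 -> 37
Result: insert 47 as right child of 37
Final tree (level order): [3, 2, 16, None, None, None, 37, None, 47]


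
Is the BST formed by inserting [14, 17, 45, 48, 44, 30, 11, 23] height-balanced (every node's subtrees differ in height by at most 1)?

Tree (level-order array): [14, 11, 17, None, None, None, 45, 44, 48, 30, None, None, None, 23]
Definition: a tree is height-balanced if, at every node, |h(left) - h(right)| <= 1 (empty subtree has height -1).
Bottom-up per-node check:
  node 11: h_left=-1, h_right=-1, diff=0 [OK], height=0
  node 23: h_left=-1, h_right=-1, diff=0 [OK], height=0
  node 30: h_left=0, h_right=-1, diff=1 [OK], height=1
  node 44: h_left=1, h_right=-1, diff=2 [FAIL (|1--1|=2 > 1)], height=2
  node 48: h_left=-1, h_right=-1, diff=0 [OK], height=0
  node 45: h_left=2, h_right=0, diff=2 [FAIL (|2-0|=2 > 1)], height=3
  node 17: h_left=-1, h_right=3, diff=4 [FAIL (|-1-3|=4 > 1)], height=4
  node 14: h_left=0, h_right=4, diff=4 [FAIL (|0-4|=4 > 1)], height=5
Node 44 violates the condition: |1 - -1| = 2 > 1.
Result: Not balanced


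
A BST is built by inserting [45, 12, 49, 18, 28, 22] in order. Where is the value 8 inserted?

Starting tree (level order): [45, 12, 49, None, 18, None, None, None, 28, 22]
Insertion path: 45 -> 12
Result: insert 8 as left child of 12
Final tree (level order): [45, 12, 49, 8, 18, None, None, None, None, None, 28, 22]


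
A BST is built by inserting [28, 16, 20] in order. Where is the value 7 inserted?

Starting tree (level order): [28, 16, None, None, 20]
Insertion path: 28 -> 16
Result: insert 7 as left child of 16
Final tree (level order): [28, 16, None, 7, 20]


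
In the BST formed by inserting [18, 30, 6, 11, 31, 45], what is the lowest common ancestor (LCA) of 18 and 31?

Tree insertion order: [18, 30, 6, 11, 31, 45]
Tree (level-order array): [18, 6, 30, None, 11, None, 31, None, None, None, 45]
In a BST, the LCA of p=18, q=31 is the first node v on the
root-to-leaf path with p <= v <= q (go left if both < v, right if both > v).
Walk from root:
  at 18: 18 <= 18 <= 31, this is the LCA
LCA = 18


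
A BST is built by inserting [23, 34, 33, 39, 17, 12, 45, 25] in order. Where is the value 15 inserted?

Starting tree (level order): [23, 17, 34, 12, None, 33, 39, None, None, 25, None, None, 45]
Insertion path: 23 -> 17 -> 12
Result: insert 15 as right child of 12
Final tree (level order): [23, 17, 34, 12, None, 33, 39, None, 15, 25, None, None, 45]


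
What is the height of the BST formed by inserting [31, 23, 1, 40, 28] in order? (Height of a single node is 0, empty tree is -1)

Insertion order: [31, 23, 1, 40, 28]
Tree (level-order array): [31, 23, 40, 1, 28]
Compute height bottom-up (empty subtree = -1):
  height(1) = 1 + max(-1, -1) = 0
  height(28) = 1 + max(-1, -1) = 0
  height(23) = 1 + max(0, 0) = 1
  height(40) = 1 + max(-1, -1) = 0
  height(31) = 1 + max(1, 0) = 2
Height = 2


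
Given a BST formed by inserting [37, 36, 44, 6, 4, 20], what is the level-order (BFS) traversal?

Tree insertion order: [37, 36, 44, 6, 4, 20]
Tree (level-order array): [37, 36, 44, 6, None, None, None, 4, 20]
BFS from the root, enqueuing left then right child of each popped node:
  queue [37] -> pop 37, enqueue [36, 44], visited so far: [37]
  queue [36, 44] -> pop 36, enqueue [6], visited so far: [37, 36]
  queue [44, 6] -> pop 44, enqueue [none], visited so far: [37, 36, 44]
  queue [6] -> pop 6, enqueue [4, 20], visited so far: [37, 36, 44, 6]
  queue [4, 20] -> pop 4, enqueue [none], visited so far: [37, 36, 44, 6, 4]
  queue [20] -> pop 20, enqueue [none], visited so far: [37, 36, 44, 6, 4, 20]
Result: [37, 36, 44, 6, 4, 20]


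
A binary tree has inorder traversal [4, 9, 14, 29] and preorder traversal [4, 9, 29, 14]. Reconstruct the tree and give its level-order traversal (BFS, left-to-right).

Inorder:  [4, 9, 14, 29]
Preorder: [4, 9, 29, 14]
Algorithm: preorder visits root first, so consume preorder in order;
for each root, split the current inorder slice at that value into
left-subtree inorder and right-subtree inorder, then recurse.
Recursive splits:
  root=4; inorder splits into left=[], right=[9, 14, 29]
  root=9; inorder splits into left=[], right=[14, 29]
  root=29; inorder splits into left=[14], right=[]
  root=14; inorder splits into left=[], right=[]
Reconstructed level-order: [4, 9, 29, 14]


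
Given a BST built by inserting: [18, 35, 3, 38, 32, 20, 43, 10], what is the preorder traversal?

Tree insertion order: [18, 35, 3, 38, 32, 20, 43, 10]
Tree (level-order array): [18, 3, 35, None, 10, 32, 38, None, None, 20, None, None, 43]
Preorder traversal: [18, 3, 10, 35, 32, 20, 38, 43]


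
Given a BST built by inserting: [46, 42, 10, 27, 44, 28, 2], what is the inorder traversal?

Tree insertion order: [46, 42, 10, 27, 44, 28, 2]
Tree (level-order array): [46, 42, None, 10, 44, 2, 27, None, None, None, None, None, 28]
Inorder traversal: [2, 10, 27, 28, 42, 44, 46]


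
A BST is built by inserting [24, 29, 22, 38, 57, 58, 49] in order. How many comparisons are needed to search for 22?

Search path for 22: 24 -> 22
Found: True
Comparisons: 2


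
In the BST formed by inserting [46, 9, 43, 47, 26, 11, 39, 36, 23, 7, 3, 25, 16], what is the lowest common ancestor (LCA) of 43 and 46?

Tree insertion order: [46, 9, 43, 47, 26, 11, 39, 36, 23, 7, 3, 25, 16]
Tree (level-order array): [46, 9, 47, 7, 43, None, None, 3, None, 26, None, None, None, 11, 39, None, 23, 36, None, 16, 25]
In a BST, the LCA of p=43, q=46 is the first node v on the
root-to-leaf path with p <= v <= q (go left if both < v, right if both > v).
Walk from root:
  at 46: 43 <= 46 <= 46, this is the LCA
LCA = 46


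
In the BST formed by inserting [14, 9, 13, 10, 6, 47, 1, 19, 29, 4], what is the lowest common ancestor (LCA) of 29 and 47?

Tree insertion order: [14, 9, 13, 10, 6, 47, 1, 19, 29, 4]
Tree (level-order array): [14, 9, 47, 6, 13, 19, None, 1, None, 10, None, None, 29, None, 4]
In a BST, the LCA of p=29, q=47 is the first node v on the
root-to-leaf path with p <= v <= q (go left if both < v, right if both > v).
Walk from root:
  at 14: both 29 and 47 > 14, go right
  at 47: 29 <= 47 <= 47, this is the LCA
LCA = 47


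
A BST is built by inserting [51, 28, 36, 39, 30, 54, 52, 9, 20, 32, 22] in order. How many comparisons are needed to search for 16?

Search path for 16: 51 -> 28 -> 9 -> 20
Found: False
Comparisons: 4


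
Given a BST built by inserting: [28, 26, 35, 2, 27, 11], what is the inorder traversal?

Tree insertion order: [28, 26, 35, 2, 27, 11]
Tree (level-order array): [28, 26, 35, 2, 27, None, None, None, 11]
Inorder traversal: [2, 11, 26, 27, 28, 35]


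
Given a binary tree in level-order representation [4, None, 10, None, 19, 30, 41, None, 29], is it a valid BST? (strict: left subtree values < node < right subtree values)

Level-order array: [4, None, 10, None, 19, 30, 41, None, 29]
Validate using subtree bounds (lo, hi): at each node, require lo < value < hi,
then recurse left with hi=value and right with lo=value.
Preorder trace (stopping at first violation):
  at node 4 with bounds (-inf, +inf): OK
  at node 10 with bounds (4, +inf): OK
  at node 19 with bounds (10, +inf): OK
  at node 30 with bounds (10, 19): VIOLATION
Node 30 violates its bound: not (10 < 30 < 19).
Result: Not a valid BST


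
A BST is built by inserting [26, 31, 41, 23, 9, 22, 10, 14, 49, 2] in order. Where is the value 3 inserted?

Starting tree (level order): [26, 23, 31, 9, None, None, 41, 2, 22, None, 49, None, None, 10, None, None, None, None, 14]
Insertion path: 26 -> 23 -> 9 -> 2
Result: insert 3 as right child of 2
Final tree (level order): [26, 23, 31, 9, None, None, 41, 2, 22, None, 49, None, 3, 10, None, None, None, None, None, None, 14]


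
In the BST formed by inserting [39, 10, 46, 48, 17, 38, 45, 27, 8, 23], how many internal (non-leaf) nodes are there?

Tree built from: [39, 10, 46, 48, 17, 38, 45, 27, 8, 23]
Tree (level-order array): [39, 10, 46, 8, 17, 45, 48, None, None, None, 38, None, None, None, None, 27, None, 23]
Rule: An internal node has at least one child.
Per-node child counts:
  node 39: 2 child(ren)
  node 10: 2 child(ren)
  node 8: 0 child(ren)
  node 17: 1 child(ren)
  node 38: 1 child(ren)
  node 27: 1 child(ren)
  node 23: 0 child(ren)
  node 46: 2 child(ren)
  node 45: 0 child(ren)
  node 48: 0 child(ren)
Matching nodes: [39, 10, 17, 38, 27, 46]
Count of internal (non-leaf) nodes: 6


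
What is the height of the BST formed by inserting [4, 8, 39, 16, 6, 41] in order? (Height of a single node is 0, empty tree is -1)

Insertion order: [4, 8, 39, 16, 6, 41]
Tree (level-order array): [4, None, 8, 6, 39, None, None, 16, 41]
Compute height bottom-up (empty subtree = -1):
  height(6) = 1 + max(-1, -1) = 0
  height(16) = 1 + max(-1, -1) = 0
  height(41) = 1 + max(-1, -1) = 0
  height(39) = 1 + max(0, 0) = 1
  height(8) = 1 + max(0, 1) = 2
  height(4) = 1 + max(-1, 2) = 3
Height = 3


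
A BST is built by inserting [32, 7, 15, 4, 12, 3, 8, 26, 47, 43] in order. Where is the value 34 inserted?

Starting tree (level order): [32, 7, 47, 4, 15, 43, None, 3, None, 12, 26, None, None, None, None, 8]
Insertion path: 32 -> 47 -> 43
Result: insert 34 as left child of 43
Final tree (level order): [32, 7, 47, 4, 15, 43, None, 3, None, 12, 26, 34, None, None, None, 8]


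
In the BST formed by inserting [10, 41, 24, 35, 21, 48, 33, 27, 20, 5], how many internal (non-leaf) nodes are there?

Tree built from: [10, 41, 24, 35, 21, 48, 33, 27, 20, 5]
Tree (level-order array): [10, 5, 41, None, None, 24, 48, 21, 35, None, None, 20, None, 33, None, None, None, 27]
Rule: An internal node has at least one child.
Per-node child counts:
  node 10: 2 child(ren)
  node 5: 0 child(ren)
  node 41: 2 child(ren)
  node 24: 2 child(ren)
  node 21: 1 child(ren)
  node 20: 0 child(ren)
  node 35: 1 child(ren)
  node 33: 1 child(ren)
  node 27: 0 child(ren)
  node 48: 0 child(ren)
Matching nodes: [10, 41, 24, 21, 35, 33]
Count of internal (non-leaf) nodes: 6


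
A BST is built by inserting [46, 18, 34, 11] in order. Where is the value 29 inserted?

Starting tree (level order): [46, 18, None, 11, 34]
Insertion path: 46 -> 18 -> 34
Result: insert 29 as left child of 34
Final tree (level order): [46, 18, None, 11, 34, None, None, 29]


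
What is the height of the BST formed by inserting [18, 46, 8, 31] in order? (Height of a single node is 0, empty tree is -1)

Insertion order: [18, 46, 8, 31]
Tree (level-order array): [18, 8, 46, None, None, 31]
Compute height bottom-up (empty subtree = -1):
  height(8) = 1 + max(-1, -1) = 0
  height(31) = 1 + max(-1, -1) = 0
  height(46) = 1 + max(0, -1) = 1
  height(18) = 1 + max(0, 1) = 2
Height = 2


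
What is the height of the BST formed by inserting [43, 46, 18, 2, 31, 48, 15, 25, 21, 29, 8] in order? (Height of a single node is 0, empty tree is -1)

Insertion order: [43, 46, 18, 2, 31, 48, 15, 25, 21, 29, 8]
Tree (level-order array): [43, 18, 46, 2, 31, None, 48, None, 15, 25, None, None, None, 8, None, 21, 29]
Compute height bottom-up (empty subtree = -1):
  height(8) = 1 + max(-1, -1) = 0
  height(15) = 1 + max(0, -1) = 1
  height(2) = 1 + max(-1, 1) = 2
  height(21) = 1 + max(-1, -1) = 0
  height(29) = 1 + max(-1, -1) = 0
  height(25) = 1 + max(0, 0) = 1
  height(31) = 1 + max(1, -1) = 2
  height(18) = 1 + max(2, 2) = 3
  height(48) = 1 + max(-1, -1) = 0
  height(46) = 1 + max(-1, 0) = 1
  height(43) = 1 + max(3, 1) = 4
Height = 4


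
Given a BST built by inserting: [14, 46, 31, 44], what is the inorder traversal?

Tree insertion order: [14, 46, 31, 44]
Tree (level-order array): [14, None, 46, 31, None, None, 44]
Inorder traversal: [14, 31, 44, 46]


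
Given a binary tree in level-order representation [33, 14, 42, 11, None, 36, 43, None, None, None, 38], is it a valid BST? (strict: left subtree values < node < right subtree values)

Level-order array: [33, 14, 42, 11, None, 36, 43, None, None, None, 38]
Validate using subtree bounds (lo, hi): at each node, require lo < value < hi,
then recurse left with hi=value and right with lo=value.
Preorder trace (stopping at first violation):
  at node 33 with bounds (-inf, +inf): OK
  at node 14 with bounds (-inf, 33): OK
  at node 11 with bounds (-inf, 14): OK
  at node 42 with bounds (33, +inf): OK
  at node 36 with bounds (33, 42): OK
  at node 38 with bounds (36, 42): OK
  at node 43 with bounds (42, +inf): OK
No violation found at any node.
Result: Valid BST


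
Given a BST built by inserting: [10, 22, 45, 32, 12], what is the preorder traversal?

Tree insertion order: [10, 22, 45, 32, 12]
Tree (level-order array): [10, None, 22, 12, 45, None, None, 32]
Preorder traversal: [10, 22, 12, 45, 32]


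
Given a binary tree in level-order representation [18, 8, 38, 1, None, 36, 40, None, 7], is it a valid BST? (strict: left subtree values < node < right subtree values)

Level-order array: [18, 8, 38, 1, None, 36, 40, None, 7]
Validate using subtree bounds (lo, hi): at each node, require lo < value < hi,
then recurse left with hi=value and right with lo=value.
Preorder trace (stopping at first violation):
  at node 18 with bounds (-inf, +inf): OK
  at node 8 with bounds (-inf, 18): OK
  at node 1 with bounds (-inf, 8): OK
  at node 7 with bounds (1, 8): OK
  at node 38 with bounds (18, +inf): OK
  at node 36 with bounds (18, 38): OK
  at node 40 with bounds (38, +inf): OK
No violation found at any node.
Result: Valid BST


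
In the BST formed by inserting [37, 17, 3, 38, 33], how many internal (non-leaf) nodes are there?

Tree built from: [37, 17, 3, 38, 33]
Tree (level-order array): [37, 17, 38, 3, 33]
Rule: An internal node has at least one child.
Per-node child counts:
  node 37: 2 child(ren)
  node 17: 2 child(ren)
  node 3: 0 child(ren)
  node 33: 0 child(ren)
  node 38: 0 child(ren)
Matching nodes: [37, 17]
Count of internal (non-leaf) nodes: 2


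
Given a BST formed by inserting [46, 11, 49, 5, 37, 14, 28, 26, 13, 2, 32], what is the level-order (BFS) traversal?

Tree insertion order: [46, 11, 49, 5, 37, 14, 28, 26, 13, 2, 32]
Tree (level-order array): [46, 11, 49, 5, 37, None, None, 2, None, 14, None, None, None, 13, 28, None, None, 26, 32]
BFS from the root, enqueuing left then right child of each popped node:
  queue [46] -> pop 46, enqueue [11, 49], visited so far: [46]
  queue [11, 49] -> pop 11, enqueue [5, 37], visited so far: [46, 11]
  queue [49, 5, 37] -> pop 49, enqueue [none], visited so far: [46, 11, 49]
  queue [5, 37] -> pop 5, enqueue [2], visited so far: [46, 11, 49, 5]
  queue [37, 2] -> pop 37, enqueue [14], visited so far: [46, 11, 49, 5, 37]
  queue [2, 14] -> pop 2, enqueue [none], visited so far: [46, 11, 49, 5, 37, 2]
  queue [14] -> pop 14, enqueue [13, 28], visited so far: [46, 11, 49, 5, 37, 2, 14]
  queue [13, 28] -> pop 13, enqueue [none], visited so far: [46, 11, 49, 5, 37, 2, 14, 13]
  queue [28] -> pop 28, enqueue [26, 32], visited so far: [46, 11, 49, 5, 37, 2, 14, 13, 28]
  queue [26, 32] -> pop 26, enqueue [none], visited so far: [46, 11, 49, 5, 37, 2, 14, 13, 28, 26]
  queue [32] -> pop 32, enqueue [none], visited so far: [46, 11, 49, 5, 37, 2, 14, 13, 28, 26, 32]
Result: [46, 11, 49, 5, 37, 2, 14, 13, 28, 26, 32]


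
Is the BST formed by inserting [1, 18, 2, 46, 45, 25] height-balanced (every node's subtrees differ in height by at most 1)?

Tree (level-order array): [1, None, 18, 2, 46, None, None, 45, None, 25]
Definition: a tree is height-balanced if, at every node, |h(left) - h(right)| <= 1 (empty subtree has height -1).
Bottom-up per-node check:
  node 2: h_left=-1, h_right=-1, diff=0 [OK], height=0
  node 25: h_left=-1, h_right=-1, diff=0 [OK], height=0
  node 45: h_left=0, h_right=-1, diff=1 [OK], height=1
  node 46: h_left=1, h_right=-1, diff=2 [FAIL (|1--1|=2 > 1)], height=2
  node 18: h_left=0, h_right=2, diff=2 [FAIL (|0-2|=2 > 1)], height=3
  node 1: h_left=-1, h_right=3, diff=4 [FAIL (|-1-3|=4 > 1)], height=4
Node 46 violates the condition: |1 - -1| = 2 > 1.
Result: Not balanced


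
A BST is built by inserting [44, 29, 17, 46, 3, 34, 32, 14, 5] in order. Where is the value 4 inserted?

Starting tree (level order): [44, 29, 46, 17, 34, None, None, 3, None, 32, None, None, 14, None, None, 5]
Insertion path: 44 -> 29 -> 17 -> 3 -> 14 -> 5
Result: insert 4 as left child of 5
Final tree (level order): [44, 29, 46, 17, 34, None, None, 3, None, 32, None, None, 14, None, None, 5, None, 4]


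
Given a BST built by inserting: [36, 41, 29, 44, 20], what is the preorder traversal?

Tree insertion order: [36, 41, 29, 44, 20]
Tree (level-order array): [36, 29, 41, 20, None, None, 44]
Preorder traversal: [36, 29, 20, 41, 44]


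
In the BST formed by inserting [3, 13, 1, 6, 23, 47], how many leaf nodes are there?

Tree built from: [3, 13, 1, 6, 23, 47]
Tree (level-order array): [3, 1, 13, None, None, 6, 23, None, None, None, 47]
Rule: A leaf has 0 children.
Per-node child counts:
  node 3: 2 child(ren)
  node 1: 0 child(ren)
  node 13: 2 child(ren)
  node 6: 0 child(ren)
  node 23: 1 child(ren)
  node 47: 0 child(ren)
Matching nodes: [1, 6, 47]
Count of leaf nodes: 3


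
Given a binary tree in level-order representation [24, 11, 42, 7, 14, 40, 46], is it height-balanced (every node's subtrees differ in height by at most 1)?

Tree (level-order array): [24, 11, 42, 7, 14, 40, 46]
Definition: a tree is height-balanced if, at every node, |h(left) - h(right)| <= 1 (empty subtree has height -1).
Bottom-up per-node check:
  node 7: h_left=-1, h_right=-1, diff=0 [OK], height=0
  node 14: h_left=-1, h_right=-1, diff=0 [OK], height=0
  node 11: h_left=0, h_right=0, diff=0 [OK], height=1
  node 40: h_left=-1, h_right=-1, diff=0 [OK], height=0
  node 46: h_left=-1, h_right=-1, diff=0 [OK], height=0
  node 42: h_left=0, h_right=0, diff=0 [OK], height=1
  node 24: h_left=1, h_right=1, diff=0 [OK], height=2
All nodes satisfy the balance condition.
Result: Balanced


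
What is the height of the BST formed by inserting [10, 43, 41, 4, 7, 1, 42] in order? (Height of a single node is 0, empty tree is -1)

Insertion order: [10, 43, 41, 4, 7, 1, 42]
Tree (level-order array): [10, 4, 43, 1, 7, 41, None, None, None, None, None, None, 42]
Compute height bottom-up (empty subtree = -1):
  height(1) = 1 + max(-1, -1) = 0
  height(7) = 1 + max(-1, -1) = 0
  height(4) = 1 + max(0, 0) = 1
  height(42) = 1 + max(-1, -1) = 0
  height(41) = 1 + max(-1, 0) = 1
  height(43) = 1 + max(1, -1) = 2
  height(10) = 1 + max(1, 2) = 3
Height = 3


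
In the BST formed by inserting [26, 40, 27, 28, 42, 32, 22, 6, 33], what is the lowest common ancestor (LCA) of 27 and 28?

Tree insertion order: [26, 40, 27, 28, 42, 32, 22, 6, 33]
Tree (level-order array): [26, 22, 40, 6, None, 27, 42, None, None, None, 28, None, None, None, 32, None, 33]
In a BST, the LCA of p=27, q=28 is the first node v on the
root-to-leaf path with p <= v <= q (go left if both < v, right if both > v).
Walk from root:
  at 26: both 27 and 28 > 26, go right
  at 40: both 27 and 28 < 40, go left
  at 27: 27 <= 27 <= 28, this is the LCA
LCA = 27


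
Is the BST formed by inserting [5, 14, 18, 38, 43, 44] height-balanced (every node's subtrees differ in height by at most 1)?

Tree (level-order array): [5, None, 14, None, 18, None, 38, None, 43, None, 44]
Definition: a tree is height-balanced if, at every node, |h(left) - h(right)| <= 1 (empty subtree has height -1).
Bottom-up per-node check:
  node 44: h_left=-1, h_right=-1, diff=0 [OK], height=0
  node 43: h_left=-1, h_right=0, diff=1 [OK], height=1
  node 38: h_left=-1, h_right=1, diff=2 [FAIL (|-1-1|=2 > 1)], height=2
  node 18: h_left=-1, h_right=2, diff=3 [FAIL (|-1-2|=3 > 1)], height=3
  node 14: h_left=-1, h_right=3, diff=4 [FAIL (|-1-3|=4 > 1)], height=4
  node 5: h_left=-1, h_right=4, diff=5 [FAIL (|-1-4|=5 > 1)], height=5
Node 38 violates the condition: |-1 - 1| = 2 > 1.
Result: Not balanced


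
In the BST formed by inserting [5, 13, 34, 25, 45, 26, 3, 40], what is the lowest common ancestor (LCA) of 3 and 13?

Tree insertion order: [5, 13, 34, 25, 45, 26, 3, 40]
Tree (level-order array): [5, 3, 13, None, None, None, 34, 25, 45, None, 26, 40]
In a BST, the LCA of p=3, q=13 is the first node v on the
root-to-leaf path with p <= v <= q (go left if both < v, right if both > v).
Walk from root:
  at 5: 3 <= 5 <= 13, this is the LCA
LCA = 5


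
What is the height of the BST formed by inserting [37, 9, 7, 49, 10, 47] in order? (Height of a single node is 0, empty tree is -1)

Insertion order: [37, 9, 7, 49, 10, 47]
Tree (level-order array): [37, 9, 49, 7, 10, 47]
Compute height bottom-up (empty subtree = -1):
  height(7) = 1 + max(-1, -1) = 0
  height(10) = 1 + max(-1, -1) = 0
  height(9) = 1 + max(0, 0) = 1
  height(47) = 1 + max(-1, -1) = 0
  height(49) = 1 + max(0, -1) = 1
  height(37) = 1 + max(1, 1) = 2
Height = 2


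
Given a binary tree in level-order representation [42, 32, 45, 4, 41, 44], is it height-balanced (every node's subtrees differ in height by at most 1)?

Tree (level-order array): [42, 32, 45, 4, 41, 44]
Definition: a tree is height-balanced if, at every node, |h(left) - h(right)| <= 1 (empty subtree has height -1).
Bottom-up per-node check:
  node 4: h_left=-1, h_right=-1, diff=0 [OK], height=0
  node 41: h_left=-1, h_right=-1, diff=0 [OK], height=0
  node 32: h_left=0, h_right=0, diff=0 [OK], height=1
  node 44: h_left=-1, h_right=-1, diff=0 [OK], height=0
  node 45: h_left=0, h_right=-1, diff=1 [OK], height=1
  node 42: h_left=1, h_right=1, diff=0 [OK], height=2
All nodes satisfy the balance condition.
Result: Balanced


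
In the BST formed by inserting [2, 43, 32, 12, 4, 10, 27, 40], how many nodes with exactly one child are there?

Tree built from: [2, 43, 32, 12, 4, 10, 27, 40]
Tree (level-order array): [2, None, 43, 32, None, 12, 40, 4, 27, None, None, None, 10]
Rule: These are nodes with exactly 1 non-null child.
Per-node child counts:
  node 2: 1 child(ren)
  node 43: 1 child(ren)
  node 32: 2 child(ren)
  node 12: 2 child(ren)
  node 4: 1 child(ren)
  node 10: 0 child(ren)
  node 27: 0 child(ren)
  node 40: 0 child(ren)
Matching nodes: [2, 43, 4]
Count of nodes with exactly one child: 3


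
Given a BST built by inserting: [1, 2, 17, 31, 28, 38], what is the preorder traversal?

Tree insertion order: [1, 2, 17, 31, 28, 38]
Tree (level-order array): [1, None, 2, None, 17, None, 31, 28, 38]
Preorder traversal: [1, 2, 17, 31, 28, 38]


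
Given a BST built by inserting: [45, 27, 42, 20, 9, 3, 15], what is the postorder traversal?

Tree insertion order: [45, 27, 42, 20, 9, 3, 15]
Tree (level-order array): [45, 27, None, 20, 42, 9, None, None, None, 3, 15]
Postorder traversal: [3, 15, 9, 20, 42, 27, 45]


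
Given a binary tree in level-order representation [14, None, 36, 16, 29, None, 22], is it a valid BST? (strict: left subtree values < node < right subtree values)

Level-order array: [14, None, 36, 16, 29, None, 22]
Validate using subtree bounds (lo, hi): at each node, require lo < value < hi,
then recurse left with hi=value and right with lo=value.
Preorder trace (stopping at first violation):
  at node 14 with bounds (-inf, +inf): OK
  at node 36 with bounds (14, +inf): OK
  at node 16 with bounds (14, 36): OK
  at node 22 with bounds (16, 36): OK
  at node 29 with bounds (36, +inf): VIOLATION
Node 29 violates its bound: not (36 < 29 < +inf).
Result: Not a valid BST


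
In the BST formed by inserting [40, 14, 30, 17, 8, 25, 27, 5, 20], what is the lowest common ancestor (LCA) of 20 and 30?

Tree insertion order: [40, 14, 30, 17, 8, 25, 27, 5, 20]
Tree (level-order array): [40, 14, None, 8, 30, 5, None, 17, None, None, None, None, 25, 20, 27]
In a BST, the LCA of p=20, q=30 is the first node v on the
root-to-leaf path with p <= v <= q (go left if both < v, right if both > v).
Walk from root:
  at 40: both 20 and 30 < 40, go left
  at 14: both 20 and 30 > 14, go right
  at 30: 20 <= 30 <= 30, this is the LCA
LCA = 30


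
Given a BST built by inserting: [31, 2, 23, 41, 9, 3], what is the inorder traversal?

Tree insertion order: [31, 2, 23, 41, 9, 3]
Tree (level-order array): [31, 2, 41, None, 23, None, None, 9, None, 3]
Inorder traversal: [2, 3, 9, 23, 31, 41]


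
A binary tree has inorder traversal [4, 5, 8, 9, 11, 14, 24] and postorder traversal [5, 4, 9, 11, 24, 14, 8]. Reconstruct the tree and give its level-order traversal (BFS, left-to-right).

Inorder:   [4, 5, 8, 9, 11, 14, 24]
Postorder: [5, 4, 9, 11, 24, 14, 8]
Algorithm: postorder visits root last, so walk postorder right-to-left;
each value is the root of the current inorder slice — split it at that
value, recurse on the right subtree first, then the left.
Recursive splits:
  root=8; inorder splits into left=[4, 5], right=[9, 11, 14, 24]
  root=14; inorder splits into left=[9, 11], right=[24]
  root=24; inorder splits into left=[], right=[]
  root=11; inorder splits into left=[9], right=[]
  root=9; inorder splits into left=[], right=[]
  root=4; inorder splits into left=[], right=[5]
  root=5; inorder splits into left=[], right=[]
Reconstructed level-order: [8, 4, 14, 5, 11, 24, 9]


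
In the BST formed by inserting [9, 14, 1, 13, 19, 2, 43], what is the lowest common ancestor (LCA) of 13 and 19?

Tree insertion order: [9, 14, 1, 13, 19, 2, 43]
Tree (level-order array): [9, 1, 14, None, 2, 13, 19, None, None, None, None, None, 43]
In a BST, the LCA of p=13, q=19 is the first node v on the
root-to-leaf path with p <= v <= q (go left if both < v, right if both > v).
Walk from root:
  at 9: both 13 and 19 > 9, go right
  at 14: 13 <= 14 <= 19, this is the LCA
LCA = 14


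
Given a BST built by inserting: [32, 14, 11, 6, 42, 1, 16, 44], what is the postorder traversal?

Tree insertion order: [32, 14, 11, 6, 42, 1, 16, 44]
Tree (level-order array): [32, 14, 42, 11, 16, None, 44, 6, None, None, None, None, None, 1]
Postorder traversal: [1, 6, 11, 16, 14, 44, 42, 32]


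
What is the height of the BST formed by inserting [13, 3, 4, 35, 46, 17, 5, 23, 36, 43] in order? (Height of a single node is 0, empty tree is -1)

Insertion order: [13, 3, 4, 35, 46, 17, 5, 23, 36, 43]
Tree (level-order array): [13, 3, 35, None, 4, 17, 46, None, 5, None, 23, 36, None, None, None, None, None, None, 43]
Compute height bottom-up (empty subtree = -1):
  height(5) = 1 + max(-1, -1) = 0
  height(4) = 1 + max(-1, 0) = 1
  height(3) = 1 + max(-1, 1) = 2
  height(23) = 1 + max(-1, -1) = 0
  height(17) = 1 + max(-1, 0) = 1
  height(43) = 1 + max(-1, -1) = 0
  height(36) = 1 + max(-1, 0) = 1
  height(46) = 1 + max(1, -1) = 2
  height(35) = 1 + max(1, 2) = 3
  height(13) = 1 + max(2, 3) = 4
Height = 4


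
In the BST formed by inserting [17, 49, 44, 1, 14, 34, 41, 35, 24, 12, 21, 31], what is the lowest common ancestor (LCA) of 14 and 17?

Tree insertion order: [17, 49, 44, 1, 14, 34, 41, 35, 24, 12, 21, 31]
Tree (level-order array): [17, 1, 49, None, 14, 44, None, 12, None, 34, None, None, None, 24, 41, 21, 31, 35]
In a BST, the LCA of p=14, q=17 is the first node v on the
root-to-leaf path with p <= v <= q (go left if both < v, right if both > v).
Walk from root:
  at 17: 14 <= 17 <= 17, this is the LCA
LCA = 17


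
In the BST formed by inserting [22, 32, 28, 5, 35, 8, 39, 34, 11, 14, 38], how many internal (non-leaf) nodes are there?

Tree built from: [22, 32, 28, 5, 35, 8, 39, 34, 11, 14, 38]
Tree (level-order array): [22, 5, 32, None, 8, 28, 35, None, 11, None, None, 34, 39, None, 14, None, None, 38]
Rule: An internal node has at least one child.
Per-node child counts:
  node 22: 2 child(ren)
  node 5: 1 child(ren)
  node 8: 1 child(ren)
  node 11: 1 child(ren)
  node 14: 0 child(ren)
  node 32: 2 child(ren)
  node 28: 0 child(ren)
  node 35: 2 child(ren)
  node 34: 0 child(ren)
  node 39: 1 child(ren)
  node 38: 0 child(ren)
Matching nodes: [22, 5, 8, 11, 32, 35, 39]
Count of internal (non-leaf) nodes: 7


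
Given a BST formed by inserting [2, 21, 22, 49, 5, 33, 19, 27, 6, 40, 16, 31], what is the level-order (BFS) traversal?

Tree insertion order: [2, 21, 22, 49, 5, 33, 19, 27, 6, 40, 16, 31]
Tree (level-order array): [2, None, 21, 5, 22, None, 19, None, 49, 6, None, 33, None, None, 16, 27, 40, None, None, None, 31]
BFS from the root, enqueuing left then right child of each popped node:
  queue [2] -> pop 2, enqueue [21], visited so far: [2]
  queue [21] -> pop 21, enqueue [5, 22], visited so far: [2, 21]
  queue [5, 22] -> pop 5, enqueue [19], visited so far: [2, 21, 5]
  queue [22, 19] -> pop 22, enqueue [49], visited so far: [2, 21, 5, 22]
  queue [19, 49] -> pop 19, enqueue [6], visited so far: [2, 21, 5, 22, 19]
  queue [49, 6] -> pop 49, enqueue [33], visited so far: [2, 21, 5, 22, 19, 49]
  queue [6, 33] -> pop 6, enqueue [16], visited so far: [2, 21, 5, 22, 19, 49, 6]
  queue [33, 16] -> pop 33, enqueue [27, 40], visited so far: [2, 21, 5, 22, 19, 49, 6, 33]
  queue [16, 27, 40] -> pop 16, enqueue [none], visited so far: [2, 21, 5, 22, 19, 49, 6, 33, 16]
  queue [27, 40] -> pop 27, enqueue [31], visited so far: [2, 21, 5, 22, 19, 49, 6, 33, 16, 27]
  queue [40, 31] -> pop 40, enqueue [none], visited so far: [2, 21, 5, 22, 19, 49, 6, 33, 16, 27, 40]
  queue [31] -> pop 31, enqueue [none], visited so far: [2, 21, 5, 22, 19, 49, 6, 33, 16, 27, 40, 31]
Result: [2, 21, 5, 22, 19, 49, 6, 33, 16, 27, 40, 31]
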